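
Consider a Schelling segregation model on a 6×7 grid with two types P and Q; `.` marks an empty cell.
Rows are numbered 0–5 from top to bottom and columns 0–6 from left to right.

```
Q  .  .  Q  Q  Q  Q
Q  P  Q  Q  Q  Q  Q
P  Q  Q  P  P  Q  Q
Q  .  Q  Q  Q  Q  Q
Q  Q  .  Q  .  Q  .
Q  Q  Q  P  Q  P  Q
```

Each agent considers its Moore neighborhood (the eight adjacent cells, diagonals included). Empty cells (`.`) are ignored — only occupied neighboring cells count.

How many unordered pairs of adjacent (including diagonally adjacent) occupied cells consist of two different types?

28

Scan each occupied cell's neighbors to the right and below (and the two forward diagonals) so each pair is counted once.
Row 0: Q(0,0)–Q(1,0)= Q(0,0)–P(1,1)≠ Q(0,3)–Q(0,4)= Q(0,3)–Q(1,3)= Q(0,3)–Q(1,4)= Q(0,3)–Q(1,2)= Q(0,4)–Q(0,5)= Q(0,4)–Q(1,4)= Q(0,4)–Q(1,5)= Q(0,4)–Q(1,3)= Q(0,5)–Q(0,6)= Q(0,5)–Q(1,5)= Q(0,5)–Q(1,6)= Q(0,5)–Q(1,4)= Q(0,6)–Q(1,6)= Q(0,6)–Q(1,5)=  → 1/16 unlike.
Row 1: Q(1,0)–P(1,1)≠ Q(1,0)–P(2,0)≠ Q(1,0)–Q(2,1)= P(1,1)–Q(1,2)≠ P(1,1)–Q(2,1)≠ P(1,1)–Q(2,2)≠ P(1,1)–P(2,0)= Q(1,2)–Q(1,3)= Q(1,2)–Q(2,2)= Q(1,2)–P(2,3)≠ Q(1,2)–Q(2,1)= Q(1,3)–Q(1,4)= Q(1,3)–P(2,3)≠ Q(1,3)–P(2,4)≠ Q(1,3)–Q(2,2)= Q(1,4)–Q(1,5)= Q(1,4)–P(2,4)≠ Q(1,4)–Q(2,5)= Q(1,4)–P(2,3)≠ Q(1,5)–Q(1,6)= Q(1,5)–Q(2,5)= Q(1,5)–Q(2,6)= Q(1,5)–P(2,4)≠ Q(1,6)–Q(2,6)= Q(1,6)–Q(2,5)=  → 11/25 unlike.
Row 2: P(2,0)–Q(2,1)≠ P(2,0)–Q(3,0)≠ Q(2,1)–Q(2,2)= Q(2,1)–Q(3,2)= Q(2,1)–Q(3,0)= Q(2,2)–P(2,3)≠ Q(2,2)–Q(3,2)= Q(2,2)–Q(3,3)= P(2,3)–P(2,4)= P(2,3)–Q(3,3)≠ P(2,3)–Q(3,4)≠ P(2,3)–Q(3,2)≠ P(2,4)–Q(2,5)≠ P(2,4)–Q(3,4)≠ P(2,4)–Q(3,5)≠ P(2,4)–Q(3,3)≠ Q(2,5)–Q(2,6)= Q(2,5)–Q(3,5)= Q(2,5)–Q(3,6)= Q(2,5)–Q(3,4)= Q(2,6)–Q(3,6)= Q(2,6)–Q(3,5)=  → 10/22 unlike.
Row 3: Q(3,0)–Q(4,0)= Q(3,0)–Q(4,1)= Q(3,2)–Q(3,3)= Q(3,2)–Q(4,3)= Q(3,2)–Q(4,1)= Q(3,3)–Q(3,4)= Q(3,3)–Q(4,3)= Q(3,4)–Q(3,5)= Q(3,4)–Q(4,5)= Q(3,4)–Q(4,3)= Q(3,5)–Q(3,6)= Q(3,5)–Q(4,5)= Q(3,6)–Q(4,5)=  → 0/13 unlike.
Row 4: Q(4,0)–Q(4,1)= Q(4,0)–Q(5,0)= Q(4,0)–Q(5,1)= Q(4,1)–Q(5,1)= Q(4,1)–Q(5,2)= Q(4,1)–Q(5,0)= Q(4,3)–P(5,3)≠ Q(4,3)–Q(5,4)= Q(4,3)–Q(5,2)= Q(4,5)–P(5,5)≠ Q(4,5)–Q(5,6)= Q(4,5)–Q(5,4)=  → 2/12 unlike.
Row 5: Q(5,0)–Q(5,1)= Q(5,1)–Q(5,2)= Q(5,2)–P(5,3)≠ P(5,3)–Q(5,4)≠ Q(5,4)–P(5,5)≠ P(5,5)–Q(5,6)≠  → 4/6 unlike.
Total adjacent occupied pairs: 94; unlike-type pairs: 28.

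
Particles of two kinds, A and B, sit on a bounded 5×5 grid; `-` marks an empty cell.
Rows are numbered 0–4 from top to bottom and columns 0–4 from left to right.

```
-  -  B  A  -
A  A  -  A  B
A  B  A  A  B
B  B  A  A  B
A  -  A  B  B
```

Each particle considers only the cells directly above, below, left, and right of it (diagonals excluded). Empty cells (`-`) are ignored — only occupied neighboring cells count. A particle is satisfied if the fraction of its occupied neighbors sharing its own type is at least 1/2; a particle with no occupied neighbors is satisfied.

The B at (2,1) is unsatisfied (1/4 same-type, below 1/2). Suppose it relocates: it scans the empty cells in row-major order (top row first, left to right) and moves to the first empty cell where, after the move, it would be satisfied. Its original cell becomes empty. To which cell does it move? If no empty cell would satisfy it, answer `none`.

Vacating (2,1). Empty cells in order:
  (0,0): 0/1 same-type → still unsatisfied.
  (0,1): 1/2 same-type → satisfied — stop here.

(0,1)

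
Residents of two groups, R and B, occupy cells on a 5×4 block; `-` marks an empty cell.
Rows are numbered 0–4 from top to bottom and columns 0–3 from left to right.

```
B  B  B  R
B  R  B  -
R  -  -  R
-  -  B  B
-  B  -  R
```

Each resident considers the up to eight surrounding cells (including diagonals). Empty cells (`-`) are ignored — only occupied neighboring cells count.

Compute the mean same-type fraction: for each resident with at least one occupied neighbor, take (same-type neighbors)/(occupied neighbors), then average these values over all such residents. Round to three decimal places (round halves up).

0.413

(0,0)B 2/3
(0,1)B 4/5
(0,2)B 2/4
(0,3)R 0/2
(1,0)B 2/4
(1,1)R 1/6
(1,2)B 2/5
(2,0)R 1/2
(2,3)R 0/3
(3,2)B 2/4
(3,3)B 1/3
(4,1)B 1/1
(4,3)R 0/2
Sum over 13 residents: 2/3 + 4/5 + 2/4 + 0/2 + 2/4 + 1/6 + 2/5 + 1/2 + 0/3 + 2/4 + 1/3 + 1/1 + 0/2 = 161/30; mean = 161/30 ÷ 13 = 161/390 = 0.412820… → 0.413.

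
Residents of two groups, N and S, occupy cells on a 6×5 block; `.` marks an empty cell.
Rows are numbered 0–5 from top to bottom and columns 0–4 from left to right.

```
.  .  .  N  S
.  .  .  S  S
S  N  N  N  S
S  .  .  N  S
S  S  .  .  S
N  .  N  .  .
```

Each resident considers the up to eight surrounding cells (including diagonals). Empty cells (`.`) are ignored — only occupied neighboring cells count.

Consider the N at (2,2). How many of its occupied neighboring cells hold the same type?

Occupied neighbors of (2,2): (1,3)=S, (2,1)=N, (2,3)=N, (3,3)=N.
Same type (N): 3 of 4.

3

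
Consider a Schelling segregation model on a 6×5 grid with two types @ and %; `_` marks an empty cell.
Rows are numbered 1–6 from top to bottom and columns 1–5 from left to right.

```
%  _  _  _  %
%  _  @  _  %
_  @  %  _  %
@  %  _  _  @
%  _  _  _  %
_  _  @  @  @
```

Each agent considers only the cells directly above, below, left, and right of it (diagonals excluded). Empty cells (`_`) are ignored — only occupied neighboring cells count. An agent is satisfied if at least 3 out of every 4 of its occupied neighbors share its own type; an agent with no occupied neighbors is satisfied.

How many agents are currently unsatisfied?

10

(1,1)% 1/1 ok
(1,5)% 1/1 ok
(2,1)% 1/1 ok
(2,3)@ 0/1 unhappy
(2,5)% 2/2 ok
(3,2)@ 0/2 unhappy
(3,3)% 0/2 unhappy
(3,5)% 1/2 unhappy
(4,1)@ 0/2 unhappy
(4,2)% 0/2 unhappy
(4,5)@ 0/2 unhappy
(5,1)% 0/1 unhappy
(5,5)% 0/2 unhappy
(6,3)@ 1/1 ok
(6,4)@ 2/2 ok
(6,5)@ 1/2 unhappy
Unsatisfied: (2,3), (3,2), (3,3), (3,5), (4,1), (4,2), (4,5), (5,1), (5,5), (6,5) — 10 in total.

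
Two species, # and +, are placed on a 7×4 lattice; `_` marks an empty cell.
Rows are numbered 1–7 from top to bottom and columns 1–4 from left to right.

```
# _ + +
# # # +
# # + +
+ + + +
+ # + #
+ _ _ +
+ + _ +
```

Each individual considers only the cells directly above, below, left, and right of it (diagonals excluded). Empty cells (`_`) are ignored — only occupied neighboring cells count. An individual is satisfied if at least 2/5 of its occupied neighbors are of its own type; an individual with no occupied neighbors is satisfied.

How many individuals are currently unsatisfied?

4

(1,1)# 1/1 ok
(1,3)+ 1/2 ok
(1,4)+ 2/2 ok
(2,1)# 3/3 ok
(2,2)# 3/3 ok
(2,3)# 1/4 unhappy
(2,4)+ 2/3 ok
(3,1)# 2/3 ok
(3,2)# 2/4 ok
(3,3)+ 2/4 ok
(3,4)+ 3/3 ok
(4,1)+ 2/3 ok
(4,2)+ 2/4 ok
(4,3)+ 4/4 ok
(4,4)+ 2/3 ok
(5,1)+ 2/3 ok
(5,2)# 0/3 unhappy
(5,3)+ 1/3 unhappy
(5,4)# 0/3 unhappy
(6,1)+ 2/2 ok
(6,4)+ 1/2 ok
(7,1)+ 2/2 ok
(7,2)+ 1/1 ok
(7,4)+ 1/1 ok
Unsatisfied: (2,3), (5,2), (5,3), (5,4) — 4 in total.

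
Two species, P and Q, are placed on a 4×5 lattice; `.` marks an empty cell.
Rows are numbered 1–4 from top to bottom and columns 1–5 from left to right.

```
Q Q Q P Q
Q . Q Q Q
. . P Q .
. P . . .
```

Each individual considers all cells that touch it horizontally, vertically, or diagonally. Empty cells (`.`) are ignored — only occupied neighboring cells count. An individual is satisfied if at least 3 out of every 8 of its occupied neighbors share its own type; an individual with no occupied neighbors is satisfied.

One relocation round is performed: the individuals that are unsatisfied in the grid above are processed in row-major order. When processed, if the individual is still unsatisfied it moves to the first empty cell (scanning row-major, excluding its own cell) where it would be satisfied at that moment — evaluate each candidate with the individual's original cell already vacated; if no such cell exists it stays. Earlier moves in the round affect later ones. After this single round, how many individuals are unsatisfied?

0

Initially unsatisfied (in order): (1,4), (3,3).
  (1,4) → (3,1).
  (3,3) → (3,2).
Resulting grid:
Q Q Q . Q
Q . Q Q Q
P P . Q .
. P . . .
All satisfied now.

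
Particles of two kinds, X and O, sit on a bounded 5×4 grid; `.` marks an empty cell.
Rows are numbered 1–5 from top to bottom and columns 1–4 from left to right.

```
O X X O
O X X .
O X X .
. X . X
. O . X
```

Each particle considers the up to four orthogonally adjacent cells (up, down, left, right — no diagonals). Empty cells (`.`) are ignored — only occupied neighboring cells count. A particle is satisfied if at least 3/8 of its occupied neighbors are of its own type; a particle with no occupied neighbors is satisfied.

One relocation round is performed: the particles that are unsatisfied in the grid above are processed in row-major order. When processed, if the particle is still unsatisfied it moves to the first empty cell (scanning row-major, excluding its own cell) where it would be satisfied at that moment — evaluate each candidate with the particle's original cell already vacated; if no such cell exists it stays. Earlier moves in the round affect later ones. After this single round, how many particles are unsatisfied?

0

Initially unsatisfied (in order): (1,4), (5,2).
  (1,4) → (4,1).
  (5,2) → (5,1).
Resulting grid:
O X X .
O X X .
O X X .
O X . X
O . . X
All satisfied now.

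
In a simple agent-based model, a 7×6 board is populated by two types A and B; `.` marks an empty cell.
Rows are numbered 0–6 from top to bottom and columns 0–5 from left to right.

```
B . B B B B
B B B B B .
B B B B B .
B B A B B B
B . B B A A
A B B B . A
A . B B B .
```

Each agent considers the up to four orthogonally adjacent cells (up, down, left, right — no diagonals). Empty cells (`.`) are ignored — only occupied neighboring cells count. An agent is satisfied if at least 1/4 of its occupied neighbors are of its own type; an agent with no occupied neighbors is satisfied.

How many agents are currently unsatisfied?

1

Row 0: (0,0)B 1/1 satisfied · (0,2)B 2/2 satisfied · (0,3)B 3/3 satisfied · (0,4)B 3/3 satisfied · (0,5)B 1/1 satisfied
Row 1: (1,0)B 3/3 satisfied · (1,1)B 3/3 satisfied · (1,2)B 4/4 satisfied · (1,3)B 4/4 satisfied · (1,4)B 3/3 satisfied
Row 2: (2,0)B 3/3 satisfied · (2,1)B 4/4 satisfied · (2,2)B 3/4 satisfied · (2,3)B 4/4 satisfied · (2,4)B 3/3 satisfied
Row 3: (3,0)B 3/3 satisfied · (3,1)B 2/3 satisfied · (3,2)A 0/4 not · (3,3)B 3/4 satisfied · (3,4)B 3/4 satisfied · (3,5)B 1/2 satisfied
Row 4: (4,0)B 1/2 satisfied · (4,2)B 2/3 satisfied · (4,3)B 3/4 satisfied · (4,4)A 1/3 satisfied · (4,5)A 2/3 satisfied
Row 5: (5,0)A 1/3 satisfied · (5,1)B 1/2 satisfied · (5,2)B 4/4 satisfied · (5,3)B 3/3 satisfied · (5,5)A 1/1 satisfied
Row 6: (6,0)A 1/1 satisfied · (6,2)B 2/2 satisfied · (6,3)B 3/3 satisfied · (6,4)B 1/1 satisfied
Unsatisfied: (3,2) — 1 in total.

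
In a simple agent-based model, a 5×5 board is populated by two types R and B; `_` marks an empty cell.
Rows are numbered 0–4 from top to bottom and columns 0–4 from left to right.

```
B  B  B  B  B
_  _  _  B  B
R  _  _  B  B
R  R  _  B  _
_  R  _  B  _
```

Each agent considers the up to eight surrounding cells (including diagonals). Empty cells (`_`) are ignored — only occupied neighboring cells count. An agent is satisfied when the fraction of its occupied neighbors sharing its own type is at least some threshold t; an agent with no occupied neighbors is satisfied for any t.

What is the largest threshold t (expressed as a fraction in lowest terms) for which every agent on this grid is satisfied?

1/1

Row 0: (0,0)B 1/1 · (0,1)B 2/2 · (0,2)B 3/3 · (0,3)B 4/4 · (0,4)B 3/3
Row 1: (1,3)B 6/6 · (1,4)B 5/5
Row 2: (2,0)R 2/2 · (2,3)B 4/4 · (2,4)B 4/4
Row 3: (3,0)R 3/3 · (3,1)R 3/3 · (3,3)B 3/3
Row 4: (4,1)R 2/2 · (4,3)B 1/1
The smallest same-type fraction is 1/1 at (0,0), which reduces to 1/1. Any threshold above that leaves this agent unsatisfied.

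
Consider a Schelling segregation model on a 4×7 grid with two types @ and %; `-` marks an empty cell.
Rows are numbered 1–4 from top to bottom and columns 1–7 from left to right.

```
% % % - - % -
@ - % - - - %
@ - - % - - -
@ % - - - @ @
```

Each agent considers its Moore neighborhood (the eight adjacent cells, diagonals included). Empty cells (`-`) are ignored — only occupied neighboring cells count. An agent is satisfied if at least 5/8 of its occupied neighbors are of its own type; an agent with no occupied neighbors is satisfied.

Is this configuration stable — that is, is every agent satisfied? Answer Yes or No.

(1,1)% 1/2 unhappy
(1,2)% 3/4 ok
(1,3)% 2/2 ok
(1,6)% 1/1 ok
(2,1)@ 1/3 unhappy
(2,3)% 3/3 ok
(2,7)% 1/1 ok
(3,1)@ 2/3 ok
(3,4)% 1/1 ok
(4,1)@ 1/2 unhappy
(4,2)% 0/2 unhappy
(4,6)@ 1/1 ok
(4,7)@ 1/1 ok
For instance (1,1) has only 1/2 same-type neighbors, below 5/8.

No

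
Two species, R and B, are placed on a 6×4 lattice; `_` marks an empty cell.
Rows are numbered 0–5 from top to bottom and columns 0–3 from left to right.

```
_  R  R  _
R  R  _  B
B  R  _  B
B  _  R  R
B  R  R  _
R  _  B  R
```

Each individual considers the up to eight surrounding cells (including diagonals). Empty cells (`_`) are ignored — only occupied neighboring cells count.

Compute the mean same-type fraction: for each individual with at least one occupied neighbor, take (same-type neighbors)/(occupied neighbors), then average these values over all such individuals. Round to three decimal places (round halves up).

(0,1)R 3/3
(0,2)R 2/3
(1,0)R 3/4
(1,1)R 4/5
(1,3)B 1/2
(2,0)B 1/4
(2,1)R 3/5
(2,3)B 1/3
(3,0)B 2/4
(3,2)R 4/5
(3,3)R 2/3
(4,0)B 1/3
(4,1)R 3/6
(4,2)R 4/5
(5,0)R 1/2
(5,2)B 0/3
(5,3)R 1/2
Sum over 17 individuals: 3/3 + 2/3 + 3/4 + 4/5 + 1/2 + 1/4 + 3/5 + 1/3 + 2/4 + 4/5 + 2/3 + 1/3 + 3/6 + 4/5 + 1/2 + 0/3 + 1/2 = 19/2; mean = 19/2 ÷ 17 = 19/34 = 0.558823… → 0.559.

0.559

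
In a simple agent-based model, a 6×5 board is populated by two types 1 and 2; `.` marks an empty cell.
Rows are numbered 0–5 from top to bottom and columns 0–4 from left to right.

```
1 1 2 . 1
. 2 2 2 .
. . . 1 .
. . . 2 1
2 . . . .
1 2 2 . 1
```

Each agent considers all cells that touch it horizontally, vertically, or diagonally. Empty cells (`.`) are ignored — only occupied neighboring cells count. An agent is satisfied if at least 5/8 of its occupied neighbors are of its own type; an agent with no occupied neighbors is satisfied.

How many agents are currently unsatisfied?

Row 0: (0,0)1 1/2 ✗ · (0,1)1 1/4 ✗ · (0,2)2 3/4 ✓ · (0,4)1 0/1 ✗
Row 1: (1,1)2 2/4 ✗ · (1,2)2 3/5 ✗ · (1,3)2 2/4 ✗
Row 2: (2,3)1 1/4 ✗
Row 3: (3,3)2 0/2 ✗ · (3,4)1 1/2 ✗
Row 4: (4,0)2 1/2 ✗
Row 5: (5,0)1 0/2 ✗ · (5,1)2 2/3 ✓ · (5,2)2 1/1 ✓ · (5,4)1 0/0 ✓
Unsatisfied: (0,0), (0,1), (0,4), (1,1), (1,2), (1,3), (2,3), (3,3), (3,4), (4,0), (5,0) — 11 in total.

11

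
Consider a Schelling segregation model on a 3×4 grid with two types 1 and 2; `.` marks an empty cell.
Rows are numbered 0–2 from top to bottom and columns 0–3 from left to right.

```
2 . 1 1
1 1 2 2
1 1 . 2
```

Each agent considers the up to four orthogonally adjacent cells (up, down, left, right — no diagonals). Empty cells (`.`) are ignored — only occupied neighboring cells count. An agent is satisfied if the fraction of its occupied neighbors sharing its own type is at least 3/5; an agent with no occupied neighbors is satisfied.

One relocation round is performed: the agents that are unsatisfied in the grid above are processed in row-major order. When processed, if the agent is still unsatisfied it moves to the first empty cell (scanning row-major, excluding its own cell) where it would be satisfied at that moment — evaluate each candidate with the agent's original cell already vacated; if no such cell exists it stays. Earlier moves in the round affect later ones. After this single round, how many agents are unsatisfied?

Initially unsatisfied (in order): (0,0), (0,2), (0,3), (1,2).
  (0,0) → (2,2).
  (0,2) → (0,0).
  (0,3) → (0,1).
  (1,2): now satisfied by earlier moves; stays.
Resulting grid:
1 1 . .
1 1 2 2
1 1 2 2
All satisfied now.

0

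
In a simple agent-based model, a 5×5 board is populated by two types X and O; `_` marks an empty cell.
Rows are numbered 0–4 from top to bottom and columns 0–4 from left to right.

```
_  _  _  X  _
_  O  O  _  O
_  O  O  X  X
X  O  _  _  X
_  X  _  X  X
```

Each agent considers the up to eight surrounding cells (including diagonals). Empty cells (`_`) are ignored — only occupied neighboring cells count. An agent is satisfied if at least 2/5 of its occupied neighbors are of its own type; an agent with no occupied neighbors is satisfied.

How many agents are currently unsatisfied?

(0,3)X 0/2 not
(1,1)O 3/3 satisfied
(1,2)O 3/5 satisfied
(1,4)O 0/3 not
(2,1)O 4/5 satisfied
(2,2)O 4/5 satisfied
(2,3)X 2/5 satisfied
(2,4)X 2/3 satisfied
(3,0)X 1/3 not
(3,1)O 2/4 satisfied
(3,4)X 4/4 satisfied
(4,1)X 1/2 satisfied
(4,3)X 2/2 satisfied
(4,4)X 2/2 satisfied
Unsatisfied: (0,3), (1,4), (3,0) — 3 in total.

3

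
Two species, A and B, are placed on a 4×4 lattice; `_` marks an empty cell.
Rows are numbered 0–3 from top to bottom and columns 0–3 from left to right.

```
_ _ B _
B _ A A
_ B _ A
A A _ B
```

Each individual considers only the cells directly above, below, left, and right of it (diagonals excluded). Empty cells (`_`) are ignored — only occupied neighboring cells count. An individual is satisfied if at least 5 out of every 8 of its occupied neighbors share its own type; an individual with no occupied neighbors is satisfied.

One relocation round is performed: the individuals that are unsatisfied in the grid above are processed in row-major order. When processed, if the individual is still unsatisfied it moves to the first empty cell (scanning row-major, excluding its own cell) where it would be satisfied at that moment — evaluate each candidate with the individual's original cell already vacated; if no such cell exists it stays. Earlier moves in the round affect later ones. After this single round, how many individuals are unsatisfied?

Initially unsatisfied (in order): (0,2), (1,2), (2,1), (2,3), (3,1), (3,3).
  (0,2) → (0,0).
  (1,2): now satisfied by earlier moves; stays.
  (2,1) → (0,1).
  (2,3) → (0,3).
  (3,1): now satisfied by earlier moves; stays.
  (3,3): now satisfied by earlier moves; stays.
Resulting grid:
B B _ A
B _ A A
_ _ _ _
A A _ B
All satisfied now.

0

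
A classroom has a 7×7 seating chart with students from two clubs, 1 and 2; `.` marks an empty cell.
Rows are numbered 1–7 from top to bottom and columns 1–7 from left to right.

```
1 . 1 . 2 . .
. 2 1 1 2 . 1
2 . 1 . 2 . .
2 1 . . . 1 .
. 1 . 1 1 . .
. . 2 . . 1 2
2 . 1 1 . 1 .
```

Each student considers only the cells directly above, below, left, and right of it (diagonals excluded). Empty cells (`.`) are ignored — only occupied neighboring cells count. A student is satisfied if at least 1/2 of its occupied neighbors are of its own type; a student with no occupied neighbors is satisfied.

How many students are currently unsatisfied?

3

Row 1: (1,1)1 0/0 ✓ · (1,3)1 1/1 ✓ · (1,5)2 1/1 ✓
Row 2: (2,2)2 0/1 ✗ · (2,3)1 3/4 ✓ · (2,4)1 1/2 ✓ · (2,5)2 2/3 ✓ · (2,7)1 0/0 ✓
Row 3: (3,1)2 1/1 ✓ · (3,3)1 1/1 ✓ · (3,5)2 1/1 ✓
Row 4: (4,1)2 1/2 ✓ · (4,2)1 1/2 ✓ · (4,6)1 0/0 ✓
Row 5: (5,2)1 1/1 ✓ · (5,4)1 1/1 ✓ · (5,5)1 1/1 ✓
Row 6: (6,3)2 0/1 ✗ · (6,6)1 1/2 ✓ · (6,7)2 0/1 ✗
Row 7: (7,1)2 0/0 ✓ · (7,3)1 1/2 ✓ · (7,4)1 1/1 ✓ · (7,6)1 1/1 ✓
Unsatisfied: (2,2), (6,3), (6,7) — 3 in total.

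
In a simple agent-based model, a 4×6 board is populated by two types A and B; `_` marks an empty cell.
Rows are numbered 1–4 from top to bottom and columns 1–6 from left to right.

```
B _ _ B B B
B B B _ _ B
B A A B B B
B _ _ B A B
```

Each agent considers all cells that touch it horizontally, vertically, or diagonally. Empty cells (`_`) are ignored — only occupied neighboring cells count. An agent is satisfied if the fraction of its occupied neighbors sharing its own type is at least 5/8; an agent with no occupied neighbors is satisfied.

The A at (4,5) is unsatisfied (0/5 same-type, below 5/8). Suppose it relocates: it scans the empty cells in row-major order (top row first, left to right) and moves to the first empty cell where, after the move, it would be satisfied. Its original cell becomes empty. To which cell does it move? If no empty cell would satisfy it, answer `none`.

Vacating (4,5). Empty cells in order:
  (1,2): 0/4 same-type → still unsatisfied.
  (1,3): 0/3 same-type → still unsatisfied.
  (2,4): 1/6 same-type → still unsatisfied.
  (2,5): 0/7 same-type → still unsatisfied.
  (4,2): 2/4 same-type → still unsatisfied.
  (4,3): 2/4 same-type → still unsatisfied.

none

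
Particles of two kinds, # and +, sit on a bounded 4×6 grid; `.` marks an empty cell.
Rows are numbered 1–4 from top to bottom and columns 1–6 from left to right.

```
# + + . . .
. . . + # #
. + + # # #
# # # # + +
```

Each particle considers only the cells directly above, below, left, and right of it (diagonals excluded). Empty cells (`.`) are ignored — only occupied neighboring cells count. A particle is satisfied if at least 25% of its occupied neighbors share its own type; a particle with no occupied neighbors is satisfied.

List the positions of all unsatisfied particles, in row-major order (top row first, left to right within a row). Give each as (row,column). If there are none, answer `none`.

(1,1), (2,4)

(1,1)# 0/1 unhappy
(1,2)+ 1/2 ok
(1,3)+ 1/1 ok
(2,4)+ 0/2 unhappy
(2,5)# 2/3 ok
(2,6)# 2/2 ok
(3,2)+ 1/2 ok
(3,3)+ 1/3 ok
(3,4)# 2/4 ok
(3,5)# 3/4 ok
(3,6)# 2/3 ok
(4,1)# 1/1 ok
(4,2)# 2/3 ok
(4,3)# 2/3 ok
(4,4)# 2/3 ok
(4,5)+ 1/3 ok
(4,6)+ 1/2 ok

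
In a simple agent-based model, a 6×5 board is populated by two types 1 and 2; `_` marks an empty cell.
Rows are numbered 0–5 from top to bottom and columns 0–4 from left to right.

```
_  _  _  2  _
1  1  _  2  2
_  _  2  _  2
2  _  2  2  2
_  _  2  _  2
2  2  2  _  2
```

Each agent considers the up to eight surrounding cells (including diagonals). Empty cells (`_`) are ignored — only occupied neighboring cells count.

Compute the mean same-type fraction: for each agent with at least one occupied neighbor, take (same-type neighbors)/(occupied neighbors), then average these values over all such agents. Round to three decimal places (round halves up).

(0,3)2 2/2
(1,0)1 1/1
(1,1)1 1/2
(1,3)2 4/4
(1,4)2 3/3
(2,2)2 3/4
(2,4)2 4/4
(3,0)2 — no occupied neighbors
(3,2)2 3/3
(3,3)2 6/6
(3,4)2 3/3
(4,2)2 4/4
(4,4)2 3/3
(5,0)2 1/1
(5,1)2 3/3
(5,2)2 2/2
(5,4)2 1/1
Sum over 16 agents: 2/2 + 1/1 + 1/2 + 4/4 + 3/3 + 3/4 + 4/4 + 3/3 + 6/6 + 3/3 + 4/4 + 3/3 + 1/1 + 3/3 + 2/2 + 1/1 = 61/4; mean = 61/4 ÷ 16 = 61/64 = 0.953125 → 0.953.

0.953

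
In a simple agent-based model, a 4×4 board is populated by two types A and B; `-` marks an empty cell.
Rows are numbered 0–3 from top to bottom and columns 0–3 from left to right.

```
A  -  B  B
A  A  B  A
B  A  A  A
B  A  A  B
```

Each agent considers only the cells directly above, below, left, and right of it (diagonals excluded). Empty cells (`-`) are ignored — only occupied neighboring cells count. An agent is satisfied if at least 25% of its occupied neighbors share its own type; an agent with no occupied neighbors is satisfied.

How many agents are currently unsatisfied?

Row 0: (0,0)A 1/1 ✓ · (0,2)B 2/2 ✓ · (0,3)B 1/2 ✓
Row 1: (1,0)A 2/3 ✓ · (1,1)A 2/3 ✓ · (1,2)B 1/4 ✓ · (1,3)A 1/3 ✓
Row 2: (2,0)B 1/3 ✓ · (2,1)A 3/4 ✓ · (2,2)A 3/4 ✓ · (2,3)A 2/3 ✓
Row 3: (3,0)B 1/2 ✓ · (3,1)A 2/3 ✓ · (3,2)A 2/3 ✓ · (3,3)B 0/2 ✗
Unsatisfied: (3,3) — 1 in total.

1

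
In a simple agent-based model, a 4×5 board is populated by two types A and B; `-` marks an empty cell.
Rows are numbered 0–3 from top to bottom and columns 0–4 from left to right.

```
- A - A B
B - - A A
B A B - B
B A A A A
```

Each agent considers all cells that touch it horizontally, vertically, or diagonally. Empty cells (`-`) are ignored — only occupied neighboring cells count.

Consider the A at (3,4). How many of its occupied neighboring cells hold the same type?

Occupied neighbors of (3,4): (2,4)=B, (3,3)=A.
Same type (A): 1 of 2.

1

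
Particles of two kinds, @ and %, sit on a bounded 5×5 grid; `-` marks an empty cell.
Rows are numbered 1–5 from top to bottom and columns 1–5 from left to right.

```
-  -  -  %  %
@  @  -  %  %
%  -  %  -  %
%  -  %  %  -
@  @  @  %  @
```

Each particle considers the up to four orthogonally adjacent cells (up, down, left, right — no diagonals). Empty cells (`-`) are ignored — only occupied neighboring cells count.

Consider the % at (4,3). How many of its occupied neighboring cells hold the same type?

Occupied neighbors of (4,3): (3,3)=%, (5,3)=@, (4,4)=%.
Same type (%): 2 of 3.

2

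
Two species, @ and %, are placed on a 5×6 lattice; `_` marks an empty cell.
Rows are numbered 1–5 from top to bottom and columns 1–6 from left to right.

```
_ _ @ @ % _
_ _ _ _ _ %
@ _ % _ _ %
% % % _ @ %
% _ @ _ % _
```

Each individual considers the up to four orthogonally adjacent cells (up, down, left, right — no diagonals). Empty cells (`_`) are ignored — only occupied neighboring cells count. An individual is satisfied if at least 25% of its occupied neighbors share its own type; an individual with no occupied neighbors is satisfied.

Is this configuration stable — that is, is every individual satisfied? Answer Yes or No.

(1,3)@ 1/1 ✓
(1,4)@ 1/2 ✓
(1,5)% 0/1 ✗
(2,6)% 1/1 ✓
(3,1)@ 0/1 ✗
(3,3)% 1/1 ✓
(3,6)% 2/2 ✓
(4,1)% 2/3 ✓
(4,2)% 2/2 ✓
(4,3)% 2/3 ✓
(4,5)@ 0/2 ✗
(4,6)% 1/2 ✓
(5,1)% 1/1 ✓
(5,3)@ 0/1 ✗
(5,5)% 0/1 ✗
For instance (1,5) has only 0/1 same-type neighbors, below 1/4.

No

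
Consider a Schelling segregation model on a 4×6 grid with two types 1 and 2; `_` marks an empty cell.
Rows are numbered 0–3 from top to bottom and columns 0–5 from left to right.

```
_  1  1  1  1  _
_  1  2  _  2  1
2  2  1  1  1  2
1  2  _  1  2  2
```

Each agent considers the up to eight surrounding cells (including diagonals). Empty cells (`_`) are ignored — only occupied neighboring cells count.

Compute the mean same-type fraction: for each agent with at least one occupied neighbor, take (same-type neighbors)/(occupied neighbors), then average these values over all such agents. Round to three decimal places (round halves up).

Row 0: (0,1)1 2/3 · (0,2)1 3/4 · (0,3)1 2/4 · (0,4)1 2/3
Row 1: (1,1)1 3/6 · (1,2)2 1/7 · (1,4)2 1/6 · (1,5)1 2/4
Row 2: (2,0)2 2/4 · (2,1)2 3/6 · (2,2)1 3/6 · (2,3)1 3/6 · (2,4)1 3/7 · (2,5)2 3/5
Row 3: (3,0)1 0/3 · (3,1)2 2/4 · (3,3)1 3/4 · (3,4)2 2/5 · (3,5)2 2/3
Sum over 19 agents: 2/3 + 3/4 + 2/4 + 2/3 + 3/6 + 1/7 + 1/6 + 2/4 + 2/4 + 3/6 + 3/6 + 3/6 + 3/7 + 3/5 + 0/3 + 2/4 + 3/4 + 2/5 + 2/3 = 194/21; mean = 194/21 ÷ 19 = 194/399 = 0.486215… → 0.486.

0.486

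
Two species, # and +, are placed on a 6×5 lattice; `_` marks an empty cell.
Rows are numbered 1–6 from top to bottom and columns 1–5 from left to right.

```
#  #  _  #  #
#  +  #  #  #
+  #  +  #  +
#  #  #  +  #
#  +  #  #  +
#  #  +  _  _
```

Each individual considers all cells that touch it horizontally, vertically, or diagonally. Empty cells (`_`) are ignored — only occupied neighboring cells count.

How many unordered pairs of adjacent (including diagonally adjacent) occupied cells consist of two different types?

Scan each occupied cell's neighbors to the right and below (and the two forward diagonals) so each pair is counted once.
Row 1: #(1,1)–#(1,2)= #(1,1)–#(2,1)= #(1,1)–+(2,2)≠ #(1,2)–+(2,2)≠ #(1,2)–#(2,3)= #(1,2)–#(2,1)= #(1,4)–#(1,5)= #(1,4)–#(2,4)= #(1,4)–#(2,5)= #(1,4)–#(2,3)= #(1,5)–#(2,5)= #(1,5)–#(2,4)=  → 2/12 unlike.
Row 2: #(2,1)–+(2,2)≠ #(2,1)–+(3,1)≠ #(2,1)–#(3,2)= +(2,2)–#(2,3)≠ +(2,2)–#(3,2)≠ +(2,2)–+(3,3)= +(2,2)–+(3,1)= #(2,3)–#(2,4)= #(2,3)–+(3,3)≠ #(2,3)–#(3,4)= #(2,3)–#(3,2)= #(2,4)–#(2,5)= #(2,4)–#(3,4)= #(2,4)–+(3,5)≠ #(2,4)–+(3,3)≠ #(2,5)–+(3,5)≠ #(2,5)–#(3,4)=  → 8/17 unlike.
Row 3: +(3,1)–#(3,2)≠ +(3,1)–#(4,1)≠ +(3,1)–#(4,2)≠ #(3,2)–+(3,3)≠ #(3,2)–#(4,2)= #(3,2)–#(4,3)= #(3,2)–#(4,1)= +(3,3)–#(3,4)≠ +(3,3)–#(4,3)≠ +(3,3)–+(4,4)= +(3,3)–#(4,2)≠ #(3,4)–+(3,5)≠ #(3,4)–+(4,4)≠ #(3,4)–#(4,5)= #(3,4)–#(4,3)= +(3,5)–#(4,5)≠ +(3,5)–+(4,4)=  → 10/17 unlike.
Row 4: #(4,1)–#(4,2)= #(4,1)–#(5,1)= #(4,1)–+(5,2)≠ #(4,2)–#(4,3)= #(4,2)–+(5,2)≠ #(4,2)–#(5,3)= #(4,2)–#(5,1)= #(4,3)–+(4,4)≠ #(4,3)–#(5,3)= #(4,3)–#(5,4)= #(4,3)–+(5,2)≠ +(4,4)–#(4,5)≠ +(4,4)–#(5,4)≠ +(4,4)–+(5,5)= +(4,4)–#(5,3)≠ #(4,5)–+(5,5)≠ #(4,5)–#(5,4)=  → 8/17 unlike.
Row 5: #(5,1)–+(5,2)≠ #(5,1)–#(6,1)= #(5,1)–#(6,2)= +(5,2)–#(5,3)≠ +(5,2)–#(6,2)≠ +(5,2)–+(6,3)= +(5,2)–#(6,1)≠ #(5,3)–#(5,4)= #(5,3)–+(6,3)≠ #(5,3)–#(6,2)= #(5,4)–+(5,5)≠ #(5,4)–+(6,3)≠  → 7/12 unlike.
Row 6: #(6,1)–#(6,2)= #(6,2)–+(6,3)≠  → 1/2 unlike.
Total adjacent occupied pairs: 77; unlike-type pairs: 36.

36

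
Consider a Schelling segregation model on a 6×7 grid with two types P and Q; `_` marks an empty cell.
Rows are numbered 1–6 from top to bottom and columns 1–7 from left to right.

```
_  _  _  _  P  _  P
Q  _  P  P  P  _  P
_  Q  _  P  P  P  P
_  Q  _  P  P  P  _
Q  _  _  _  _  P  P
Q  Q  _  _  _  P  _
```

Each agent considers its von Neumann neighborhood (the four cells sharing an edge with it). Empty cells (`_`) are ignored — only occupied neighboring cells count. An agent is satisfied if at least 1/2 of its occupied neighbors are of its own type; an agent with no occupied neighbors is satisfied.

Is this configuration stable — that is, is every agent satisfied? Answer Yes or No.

Yes

(1,5)P 1/1 ✓
(1,7)P 1/1 ✓
(2,1)Q 0/0 ✓
(2,3)P 1/1 ✓
(2,4)P 3/3 ✓
(2,5)P 3/3 ✓
(2,7)P 2/2 ✓
(3,2)Q 1/1 ✓
(3,4)P 3/3 ✓
(3,5)P 4/4 ✓
(3,6)P 3/3 ✓
(3,7)P 2/2 ✓
(4,2)Q 1/1 ✓
(4,4)P 2/2 ✓
(4,5)P 3/3 ✓
(4,6)P 3/3 ✓
(5,1)Q 1/1 ✓
(5,6)P 3/3 ✓
(5,7)P 1/1 ✓
(6,1)Q 2/2 ✓
(6,2)Q 1/1 ✓
(6,6)P 1/1 ✓
All meet the threshold, so the configuration is stable.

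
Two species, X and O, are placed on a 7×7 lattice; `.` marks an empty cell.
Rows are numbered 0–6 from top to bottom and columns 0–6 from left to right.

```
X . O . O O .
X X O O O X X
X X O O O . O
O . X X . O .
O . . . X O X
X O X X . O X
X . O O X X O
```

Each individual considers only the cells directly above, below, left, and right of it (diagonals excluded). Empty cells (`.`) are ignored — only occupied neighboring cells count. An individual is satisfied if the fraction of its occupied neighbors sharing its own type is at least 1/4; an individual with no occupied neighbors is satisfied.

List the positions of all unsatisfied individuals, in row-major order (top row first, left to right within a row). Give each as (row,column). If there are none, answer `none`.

(2,6), (4,4), (5,1), (6,6)

(0,0)X 1/1 ✓
(0,2)O 1/1 ✓
(0,4)O 2/2 ✓
(0,5)O 1/2 ✓
(1,0)X 3/3 ✓
(1,1)X 2/3 ✓
(1,2)O 3/4 ✓
(1,3)O 3/3 ✓
(1,4)O 3/4 ✓
(1,5)X 1/3 ✓
(1,6)X 1/2 ✓
(2,0)X 2/3 ✓
(2,1)X 2/3 ✓
(2,2)O 2/4 ✓
(2,3)O 3/4 ✓
(2,4)O 2/2 ✓
(2,6)O 0/1 ✗
(3,0)O 1/2 ✓
(3,2)X 1/2 ✓
(3,3)X 1/2 ✓
(3,5)O 1/1 ✓
(4,0)O 1/2 ✓
(4,4)X 0/1 ✗
(4,5)O 2/4 ✓
(4,6)X 1/2 ✓
(5,0)X 1/3 ✓
(5,1)O 0/2 ✗
(5,2)X 1/3 ✓
(5,3)X 1/2 ✓
(5,5)O 1/3 ✓
(5,6)X 1/3 ✓
(6,0)X 1/1 ✓
(6,2)O 1/2 ✓
(6,3)O 1/3 ✓
(6,4)X 1/2 ✓
(6,5)X 1/3 ✓
(6,6)O 0/2 ✗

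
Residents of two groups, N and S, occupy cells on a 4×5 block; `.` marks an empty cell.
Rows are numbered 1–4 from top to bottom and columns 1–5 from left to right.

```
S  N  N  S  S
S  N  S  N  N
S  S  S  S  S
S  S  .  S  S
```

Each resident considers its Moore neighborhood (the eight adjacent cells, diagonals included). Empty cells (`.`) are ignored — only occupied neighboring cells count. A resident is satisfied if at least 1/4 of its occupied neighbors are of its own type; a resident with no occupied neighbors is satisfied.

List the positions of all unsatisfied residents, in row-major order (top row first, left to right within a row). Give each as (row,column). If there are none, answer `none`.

Row 1: (1,1)S 1/3 ✓ · (1,2)N 2/5 ✓ · (1,3)N 3/5 ✓ · (1,4)S 2/5 ✓ · (1,5)S 1/3 ✓
Row 2: (2,1)S 3/5 ✓ · (2,2)N 2/8 ✓ · (2,3)S 4/8 ✓ · (2,4)N 2/8 ✓ · (2,5)N 1/5 ✗
Row 3: (3,1)S 4/5 ✓ · (3,2)S 6/7 ✓ · (3,3)S 5/7 ✓ · (3,4)S 5/7 ✓ · (3,5)S 3/5 ✓
Row 4: (4,1)S 3/3 ✓ · (4,2)S 4/4 ✓ · (4,4)S 4/4 ✓ · (4,5)S 3/3 ✓

(2,5)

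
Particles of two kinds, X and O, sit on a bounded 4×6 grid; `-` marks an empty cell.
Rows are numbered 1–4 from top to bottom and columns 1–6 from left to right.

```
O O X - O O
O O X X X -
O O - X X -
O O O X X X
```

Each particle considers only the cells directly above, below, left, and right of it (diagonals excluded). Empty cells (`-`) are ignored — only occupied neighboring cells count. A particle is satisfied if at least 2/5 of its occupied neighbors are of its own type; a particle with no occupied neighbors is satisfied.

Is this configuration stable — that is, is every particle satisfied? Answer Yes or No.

Yes

Row 1: (1,1)O 2/2 ✓ · (1,2)O 2/3 ✓ · (1,3)X 1/2 ✓ · (1,5)O 1/2 ✓ · (1,6)O 1/1 ✓
Row 2: (2,1)O 3/3 ✓ · (2,2)O 3/4 ✓ · (2,3)X 2/3 ✓ · (2,4)X 3/3 ✓ · (2,5)X 2/3 ✓
Row 3: (3,1)O 3/3 ✓ · (3,2)O 3/3 ✓ · (3,4)X 3/3 ✓ · (3,5)X 3/3 ✓
Row 4: (4,1)O 2/2 ✓ · (4,2)O 3/3 ✓ · (4,3)O 1/2 ✓ · (4,4)X 2/3 ✓ · (4,5)X 3/3 ✓ · (4,6)X 1/1 ✓
All meet the threshold, so the configuration is stable.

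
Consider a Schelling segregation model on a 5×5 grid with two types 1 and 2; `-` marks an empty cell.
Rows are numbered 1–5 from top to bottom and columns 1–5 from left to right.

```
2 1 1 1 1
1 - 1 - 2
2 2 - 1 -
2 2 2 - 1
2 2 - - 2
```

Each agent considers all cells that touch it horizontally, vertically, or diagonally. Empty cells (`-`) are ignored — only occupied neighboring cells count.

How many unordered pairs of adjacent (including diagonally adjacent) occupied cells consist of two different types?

Scan each occupied cell's neighbors to the right and below (and the two forward diagonals) so each pair is counted once.
Row 1: 2(1,1)–1(1,2)≠ 2(1,1)–1(2,1)≠ 1(1,2)–1(1,3)= 1(1,2)–1(2,3)= 1(1,2)–1(2,1)= 1(1,3)–1(1,4)= 1(1,3)–1(2,3)= 1(1,4)–1(1,5)= 1(1,4)–2(2,5)≠ 1(1,4)–1(2,3)= 1(1,5)–2(2,5)≠  → 4/11 unlike.
Row 2: 1(2,1)–2(3,1)≠ 1(2,1)–2(3,2)≠ 1(2,3)–1(3,4)= 1(2,3)–2(3,2)≠ 2(2,5)–1(3,4)≠  → 4/5 unlike.
Row 3: 2(3,1)–2(3,2)= 2(3,1)–2(4,1)= 2(3,1)–2(4,2)= 2(3,2)–2(4,2)= 2(3,2)–2(4,3)= 2(3,2)–2(4,1)= 1(3,4)–1(4,5)= 1(3,4)–2(4,3)≠  → 1/8 unlike.
Row 4: 2(4,1)–2(4,2)= 2(4,1)–2(5,1)= 2(4,1)–2(5,2)= 2(4,2)–2(4,3)= 2(4,2)–2(5,2)= 2(4,2)–2(5,1)= 2(4,3)–2(5,2)= 1(4,5)–2(5,5)≠  → 1/8 unlike.
Row 5: 2(5,1)–2(5,2)=  → 0/1 unlike.
Total adjacent occupied pairs: 33; unlike-type pairs: 10.

10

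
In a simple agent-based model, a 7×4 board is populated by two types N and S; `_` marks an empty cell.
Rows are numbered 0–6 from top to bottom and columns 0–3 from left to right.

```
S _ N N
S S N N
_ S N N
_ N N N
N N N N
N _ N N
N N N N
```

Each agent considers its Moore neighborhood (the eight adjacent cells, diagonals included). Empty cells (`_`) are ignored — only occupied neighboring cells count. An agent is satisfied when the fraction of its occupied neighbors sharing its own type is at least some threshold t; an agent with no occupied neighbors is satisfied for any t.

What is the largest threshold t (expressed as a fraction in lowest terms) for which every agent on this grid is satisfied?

Row 0: (0,0)S 2/2 · (0,2)N 3/4 · (0,3)N 3/3
Row 1: (1,0)S 3/3 · (1,1)S 3/6 · (1,2)N 5/7 · (1,3)N 5/5
Row 2: (2,1)S 2/6 · (2,2)N 6/8 · (2,3)N 5/5
Row 3: (3,1)N 5/6 · (3,2)N 7/8 · (3,3)N 5/5
Row 4: (4,0)N 3/3 · (4,1)N 6/6 · (4,2)N 7/7 · (4,3)N 5/5
Row 5: (5,0)N 4/4 · (5,2)N 7/7 · (5,3)N 5/5
Row 6: (6,0)N 2/2 · (6,1)N 4/4 · (6,2)N 4/4 · (6,3)N 3/3
The smallest same-type fraction is 2/6 at (2,1), which reduces to 1/3. Any threshold above that leaves this agent unsatisfied.

1/3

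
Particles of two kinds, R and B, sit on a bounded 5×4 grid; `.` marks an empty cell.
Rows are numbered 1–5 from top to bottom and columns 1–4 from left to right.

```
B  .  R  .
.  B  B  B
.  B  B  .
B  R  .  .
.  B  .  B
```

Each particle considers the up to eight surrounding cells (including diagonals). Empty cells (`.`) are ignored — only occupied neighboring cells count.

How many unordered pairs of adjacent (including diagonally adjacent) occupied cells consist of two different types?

7

Scan each occupied cell's neighbors to the right and below (and the two forward diagonals) so each pair is counted once.
From row 1: 3 unlike of 4 pairs (running 3/4).
From row 2: 0 unlike of 7 pairs (running 3/11).
From row 3: 2 unlike of 4 pairs (running 5/15).
From row 4: 2 unlike of 3 pairs (running 7/18).
Total adjacent occupied pairs: 18; unlike-type pairs: 7.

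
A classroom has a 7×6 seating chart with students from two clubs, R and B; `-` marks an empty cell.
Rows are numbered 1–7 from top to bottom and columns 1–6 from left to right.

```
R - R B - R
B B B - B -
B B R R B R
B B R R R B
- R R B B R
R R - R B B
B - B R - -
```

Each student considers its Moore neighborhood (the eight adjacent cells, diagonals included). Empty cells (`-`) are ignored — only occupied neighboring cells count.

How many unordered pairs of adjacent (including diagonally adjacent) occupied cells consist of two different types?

43

Scan each occupied cell's neighbors to the right and below (and the two forward diagonals) so each pair is counted once.
Row 1: R(1,1)–B(2,1)≠ R(1,1)–B(2,2)≠ R(1,3)–B(1,4)≠ R(1,3)–B(2,3)≠ R(1,3)–B(2,2)≠ B(1,4)–B(2,5)= B(1,4)–B(2,3)= R(1,6)–B(2,5)≠  → 6/8 unlike.
Row 2: B(2,1)–B(2,2)= B(2,1)–B(3,1)= B(2,1)–B(3,2)= B(2,2)–B(2,3)= B(2,2)–B(3,2)= B(2,2)–R(3,3)≠ B(2,2)–B(3,1)= B(2,3)–R(3,3)≠ B(2,3)–R(3,4)≠ B(2,3)–B(3,2)= B(2,5)–B(3,5)= B(2,5)–R(3,6)≠ B(2,5)–R(3,4)≠  → 5/13 unlike.
Row 3: B(3,1)–B(3,2)= B(3,1)–B(4,1)= B(3,1)–B(4,2)= B(3,2)–R(3,3)≠ B(3,2)–B(4,2)= B(3,2)–R(4,3)≠ B(3,2)–B(4,1)= R(3,3)–R(3,4)= R(3,3)–R(4,3)= R(3,3)–R(4,4)= R(3,3)–B(4,2)≠ R(3,4)–B(3,5)≠ R(3,4)–R(4,4)= R(3,4)–R(4,5)= R(3,4)–R(4,3)= B(3,5)–R(3,6)≠ B(3,5)–R(4,5)≠ B(3,5)–B(4,6)= B(3,5)–R(4,4)≠ R(3,6)–B(4,6)≠ R(3,6)–R(4,5)=  → 8/21 unlike.
Row 4: B(4,1)–B(4,2)= B(4,1)–R(5,2)≠ B(4,2)–R(4,3)≠ B(4,2)–R(5,2)≠ B(4,2)–R(5,3)≠ R(4,3)–R(4,4)= R(4,3)–R(5,3)= R(4,3)–B(5,4)≠ R(4,3)–R(5,2)= R(4,4)–R(4,5)= R(4,4)–B(5,4)≠ R(4,4)–B(5,5)≠ R(4,4)–R(5,3)= R(4,5)–B(4,6)≠ R(4,5)–B(5,5)≠ R(4,5)–R(5,6)= R(4,5)–B(5,4)≠ B(4,6)–R(5,6)≠ B(4,6)–B(5,5)=  → 11/19 unlike.
Row 5: R(5,2)–R(5,3)= R(5,2)–R(6,2)= R(5,2)–R(6,1)= R(5,3)–B(5,4)≠ R(5,3)–R(6,4)= R(5,3)–R(6,2)= B(5,4)–B(5,5)= B(5,4)–R(6,4)≠ B(5,4)–B(6,5)= B(5,5)–R(5,6)≠ B(5,5)–B(6,5)= B(5,5)–B(6,6)= B(5,5)–R(6,4)≠ R(5,6)–B(6,6)≠ R(5,6)–B(6,5)≠  → 6/15 unlike.
Row 6: R(6,1)–R(6,2)= R(6,1)–B(7,1)≠ R(6,2)–B(7,3)≠ R(6,2)–B(7,1)≠ R(6,4)–B(6,5)≠ R(6,4)–R(7,4)= R(6,4)–B(7,3)≠ B(6,5)–B(6,6)= B(6,5)–R(7,4)≠  → 6/9 unlike.
Row 7: B(7,3)–R(7,4)≠  → 1/1 unlike.
Total adjacent occupied pairs: 86; unlike-type pairs: 43.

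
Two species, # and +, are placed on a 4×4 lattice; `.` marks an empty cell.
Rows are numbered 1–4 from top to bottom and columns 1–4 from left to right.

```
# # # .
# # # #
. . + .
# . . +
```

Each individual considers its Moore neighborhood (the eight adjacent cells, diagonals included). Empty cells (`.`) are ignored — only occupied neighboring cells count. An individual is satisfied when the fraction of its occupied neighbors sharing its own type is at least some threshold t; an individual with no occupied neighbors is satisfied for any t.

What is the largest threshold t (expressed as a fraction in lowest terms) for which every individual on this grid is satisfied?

(1,1)# 3/3
(1,2)# 5/5
(1,3)# 4/4
(2,1)# 3/3
(2,2)# 5/6
(2,3)# 4/5
(2,4)# 2/3
(3,3)+ 1/4
(4,1)# — no occupied neighbors
(4,4)+ 1/1
The smallest same-type fraction is 1/4 at (3,3), which reduces to 1/4. Any threshold above that leaves this individual unsatisfied.

1/4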